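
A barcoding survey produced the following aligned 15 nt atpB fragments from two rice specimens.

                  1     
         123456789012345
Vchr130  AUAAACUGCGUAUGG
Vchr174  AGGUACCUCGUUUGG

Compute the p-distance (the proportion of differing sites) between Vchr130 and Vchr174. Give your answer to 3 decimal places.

The sequences differ at positions 2 (U/G), 3 (A/G), 4 (A/U), 7 (U/C), 8 (G/U), 12 (A/U).
There are 6 differences over 15 sites, so p = 6/15 = 0.400.

0.400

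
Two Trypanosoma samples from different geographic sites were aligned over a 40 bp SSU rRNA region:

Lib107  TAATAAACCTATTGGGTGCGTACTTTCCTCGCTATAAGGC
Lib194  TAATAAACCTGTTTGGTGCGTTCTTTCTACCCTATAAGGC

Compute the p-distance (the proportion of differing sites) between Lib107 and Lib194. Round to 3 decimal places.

0.150

Differing sites — 11:A/G; 14:G/T; 22:A/T; 28:C/T; 29:T/A; 31:G/C.
There are 6 differences over 40 sites, so p = 6/40 = 0.150.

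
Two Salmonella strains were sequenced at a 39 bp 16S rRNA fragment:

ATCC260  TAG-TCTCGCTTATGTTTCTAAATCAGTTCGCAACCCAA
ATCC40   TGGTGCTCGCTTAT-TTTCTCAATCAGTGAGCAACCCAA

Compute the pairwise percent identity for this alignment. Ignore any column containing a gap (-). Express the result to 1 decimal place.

Excluding the 2 gap columns leaves 37 comparable sites.
Differing sites — 2:A/G; 5:T/G; 21:A/C; 29:T/G; 30:C/A.
32 of the 37 comparable sites match, so the percent identity is 32/37 × 100 = 86.5%.

86.5%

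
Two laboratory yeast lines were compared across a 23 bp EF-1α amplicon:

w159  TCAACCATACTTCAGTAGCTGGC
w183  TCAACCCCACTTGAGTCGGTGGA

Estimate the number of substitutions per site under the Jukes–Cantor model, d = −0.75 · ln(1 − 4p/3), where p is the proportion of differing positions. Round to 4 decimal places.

Differing sites — 7:A/C; 8:T/C; 13:C/G; 17:A/C; 19:C/G; 23:C/A.
p = 6/23 = 0.260870.
d = −0.75 · ln(1 − (4/3)·0.260870) = −0.75 · ln(0.652173) = −0.75 · (-0.427445) = 0.3206.

0.3206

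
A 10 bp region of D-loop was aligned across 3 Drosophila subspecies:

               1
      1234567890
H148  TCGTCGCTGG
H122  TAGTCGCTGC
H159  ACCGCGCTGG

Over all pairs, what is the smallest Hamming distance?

Pairwise Hamming distances:
  H148 vs H122: 2
  H148 vs H159: 3
  H122 vs H159: 5
The smallest is 2, between H148 and H122.

2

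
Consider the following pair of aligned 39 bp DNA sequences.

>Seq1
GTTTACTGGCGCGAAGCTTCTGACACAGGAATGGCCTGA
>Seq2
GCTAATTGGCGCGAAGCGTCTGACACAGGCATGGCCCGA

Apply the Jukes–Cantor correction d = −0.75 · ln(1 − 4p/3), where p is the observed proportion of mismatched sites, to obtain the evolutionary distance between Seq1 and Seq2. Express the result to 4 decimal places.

Mismatches occur at site 2 (T/C), site 4 (T/A), site 6 (C/T), site 18 (T/G), site 30 (A/C), site 37 (T/C).
p = 6/39 = 0.153846.
d = −0.75 · ln(1 − (4/3)·0.153846) = −0.75 · ln(0.794872) = −0.75 · (-0.229574) = 0.1722.

0.1722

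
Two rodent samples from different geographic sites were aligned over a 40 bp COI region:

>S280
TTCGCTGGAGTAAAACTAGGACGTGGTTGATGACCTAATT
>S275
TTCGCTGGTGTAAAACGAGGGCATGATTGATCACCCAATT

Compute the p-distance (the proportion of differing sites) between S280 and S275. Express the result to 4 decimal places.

The sequences differ at positions 9 (A/T), 17 (T/G), 21 (A/G), 23 (G/A), 26 (G/A), 32 (G/C), 36 (T/C).
There are 7 differences over 40 sites, so p = 7/40 = 0.1750.

0.1750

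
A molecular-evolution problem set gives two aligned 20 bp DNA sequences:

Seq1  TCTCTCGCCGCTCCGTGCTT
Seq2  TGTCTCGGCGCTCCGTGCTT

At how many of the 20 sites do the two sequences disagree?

2

The sequences differ at positions 2 (C/G), 8 (C/G).
That gives 2 mismatches out of 20 aligned sites, so the Hamming distance is 2.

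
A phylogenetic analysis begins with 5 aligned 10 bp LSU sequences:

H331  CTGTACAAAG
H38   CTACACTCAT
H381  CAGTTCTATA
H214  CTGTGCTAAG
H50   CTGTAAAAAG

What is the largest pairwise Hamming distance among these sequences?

7

Pairwise Hamming distances:
  H331 vs H38: 5
  H331 vs H381: 5
  H331 vs H214: 2
  H331 vs H50: 1
  H38 vs H381: 7
  H38 vs H214: 5
  H38 vs H50: 6
  H381 vs H214: 4
  H381 vs H50: 6
  H214 vs H50: 3
The largest is 7, between H38 and H381.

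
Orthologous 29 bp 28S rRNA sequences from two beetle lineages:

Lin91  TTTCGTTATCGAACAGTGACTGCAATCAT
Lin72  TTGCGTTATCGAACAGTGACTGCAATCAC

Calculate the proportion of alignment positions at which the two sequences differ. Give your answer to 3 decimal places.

0.069

Mismatches occur at site 3 (T↔G), site 29 (T↔C).
There are 2 differences over 29 sites, so p = 2/29 = 0.069.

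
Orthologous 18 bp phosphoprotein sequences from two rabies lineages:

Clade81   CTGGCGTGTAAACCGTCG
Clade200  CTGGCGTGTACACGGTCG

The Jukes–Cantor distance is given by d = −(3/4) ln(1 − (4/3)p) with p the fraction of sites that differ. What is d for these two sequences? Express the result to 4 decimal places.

0.1203

The sequences differ at positions 11 (A/C), 14 (C/G).
p = 2/18 = 0.111111.
d = −0.75 · ln(1 − (4/3)·0.111111) = −0.75 · ln(0.851852) = −0.75 · (-0.160342) = 0.1203.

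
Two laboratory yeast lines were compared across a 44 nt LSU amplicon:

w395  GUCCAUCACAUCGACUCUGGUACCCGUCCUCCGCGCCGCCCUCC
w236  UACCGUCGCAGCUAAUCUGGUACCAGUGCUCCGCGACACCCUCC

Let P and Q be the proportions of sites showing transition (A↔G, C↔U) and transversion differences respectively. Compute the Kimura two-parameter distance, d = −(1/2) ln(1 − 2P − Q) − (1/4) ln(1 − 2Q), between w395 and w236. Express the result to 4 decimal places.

Differing sites — 1:G/U (Tv); 2:U/A (Tv); 5:A/G (Ti); 8:A/G (Ti); 11:U/G (Tv); 13:G/U (Tv); 15:C/A (Tv); 25:C/A (Tv); 28:C/G (Tv); 36:C/A (Tv); 38:G/A (Ti).
Of the 11 differences, 3 transitions and 8 transversions over 44 sites: P = 3/44 = 0.068182, Q = 8/44 = 0.181818.
d = −0.5·ln(0.681818) − 0.25·ln(0.636364) = −0.5·(-0.382993) − 0.25·(-0.451985) = 0.3045.

0.3045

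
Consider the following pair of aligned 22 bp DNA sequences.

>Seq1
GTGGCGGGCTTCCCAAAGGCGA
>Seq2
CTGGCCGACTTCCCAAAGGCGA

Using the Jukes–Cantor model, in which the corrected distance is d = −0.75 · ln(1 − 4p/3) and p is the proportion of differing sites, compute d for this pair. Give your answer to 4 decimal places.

Differing sites — 1:G/C; 6:G/C; 8:G/A.
p = 3/22 = 0.136364.
d = −0.75 · ln(1 − (4/3)·0.136364) = −0.75 · ln(0.818181) = −0.75 · (-0.200672) = 0.1505.

0.1505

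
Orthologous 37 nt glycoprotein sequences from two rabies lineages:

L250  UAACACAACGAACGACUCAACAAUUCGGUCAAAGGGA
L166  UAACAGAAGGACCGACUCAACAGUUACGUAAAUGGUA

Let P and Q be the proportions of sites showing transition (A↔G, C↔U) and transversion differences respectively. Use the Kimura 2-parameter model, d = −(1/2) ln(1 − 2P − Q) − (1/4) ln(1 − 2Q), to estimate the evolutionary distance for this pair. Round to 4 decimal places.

0.2991

Differing sites — 6:C/G (Tv); 9:C/G (Tv); 12:A/C (Tv); 23:A/G (Ti); 26:C/A (Tv); 27:G/C (Tv); 30:C/A (Tv); 33:A/U (Tv); 36:G/U (Tv).
Of the 9 differences, 1 transition and 8 transversions over 37 sites: P = 1/37 = 0.027027, Q = 8/37 = 0.216216.
d = −0.5·ln(0.729730) − 0.25·ln(0.567568) = −0.5·(-0.315081) − 0.25·(-0.566395) = 0.2991.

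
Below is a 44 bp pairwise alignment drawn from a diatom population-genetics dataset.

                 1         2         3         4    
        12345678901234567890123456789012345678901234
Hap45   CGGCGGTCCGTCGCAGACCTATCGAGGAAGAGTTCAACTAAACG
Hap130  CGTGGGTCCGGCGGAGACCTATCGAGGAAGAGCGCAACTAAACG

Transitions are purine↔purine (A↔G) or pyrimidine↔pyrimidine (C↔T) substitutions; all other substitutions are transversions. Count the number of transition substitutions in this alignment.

1

Differing sites — 3:G/T (Tv); 4:C/G (Tv); 11:T/G (Tv); 14:C/G (Tv); 33:T/C (Ti); 34:T/G (Tv).
Of the 6 differences, 1 transition and 5 transversions, so the answer is 1.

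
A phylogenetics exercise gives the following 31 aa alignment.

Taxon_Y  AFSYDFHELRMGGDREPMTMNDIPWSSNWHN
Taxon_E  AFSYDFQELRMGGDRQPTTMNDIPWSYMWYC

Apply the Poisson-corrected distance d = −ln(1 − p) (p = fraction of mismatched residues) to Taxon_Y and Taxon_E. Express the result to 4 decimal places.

0.2559

Mismatches occur at site 7 (H↔Q), site 16 (E↔Q), site 18 (M↔T), site 27 (S↔Y), site 28 (N↔M), site 30 (H↔Y), site 31 (N↔C).
p = 7/31 = 0.225806.
d = −ln(1 − 0.225806) = −ln(0.774194) = 0.2559.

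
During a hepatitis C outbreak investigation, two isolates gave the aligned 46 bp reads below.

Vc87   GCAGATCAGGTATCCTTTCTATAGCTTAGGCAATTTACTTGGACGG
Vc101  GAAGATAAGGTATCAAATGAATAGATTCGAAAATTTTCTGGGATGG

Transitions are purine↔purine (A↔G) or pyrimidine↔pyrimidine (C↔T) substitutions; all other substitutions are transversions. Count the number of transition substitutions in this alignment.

2

Mismatches occur at site 2 (C/A, transversion), site 7 (C/A, transversion), site 15 (C/A, transversion), site 16 (T/A, transversion), site 17 (T/A, transversion), site 19 (C/G, transversion), site 20 (T/A, transversion), site 25 (C/A, transversion), site 28 (A/C, transversion), site 30 (G/A, transition), site 31 (C/A, transversion), site 37 (A/T, transversion), site 40 (T/G, transversion), site 44 (C/T, transition).
Of the 14 differences, 2 transitions and 12 transversions, so the answer is 2.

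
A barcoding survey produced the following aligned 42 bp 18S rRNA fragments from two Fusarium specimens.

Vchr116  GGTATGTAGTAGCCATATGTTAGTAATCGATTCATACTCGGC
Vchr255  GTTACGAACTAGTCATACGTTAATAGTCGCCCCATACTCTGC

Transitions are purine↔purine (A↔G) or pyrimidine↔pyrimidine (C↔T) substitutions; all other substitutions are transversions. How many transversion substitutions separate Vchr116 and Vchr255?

Differing sites — 2:G/T (Tv); 5:T/C (Ti); 7:T/A (Tv); 9:G/C (Tv); 13:C/T (Ti); 18:T/C (Ti); 23:G/A (Ti); 26:A/G (Ti); 30:A/C (Tv); 31:T/C (Ti); 32:T/C (Ti); 40:G/T (Tv).
Of the 12 differences, 7 transitions and 5 transversions, so the answer is 5.

5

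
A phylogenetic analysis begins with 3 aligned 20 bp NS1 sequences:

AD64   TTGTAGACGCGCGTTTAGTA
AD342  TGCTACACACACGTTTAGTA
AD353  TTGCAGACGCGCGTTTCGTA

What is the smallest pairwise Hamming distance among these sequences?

Pairwise Hamming distances:
  AD64 vs AD342: 5
  AD64 vs AD353: 2
  AD342 vs AD353: 7
The smallest is 2, between AD64 and AD353.

2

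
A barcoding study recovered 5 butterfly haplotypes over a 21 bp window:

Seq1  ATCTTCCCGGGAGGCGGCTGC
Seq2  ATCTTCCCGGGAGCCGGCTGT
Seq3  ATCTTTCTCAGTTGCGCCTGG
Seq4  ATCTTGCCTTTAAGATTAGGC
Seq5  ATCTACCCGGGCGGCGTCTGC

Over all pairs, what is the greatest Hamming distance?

Pairwise Hamming distances:
  Seq1 vs Seq2: 2
  Seq1 vs Seq3: 8
  Seq1 vs Seq4: 10
  Seq1 vs Seq5: 3
  Seq2 vs Seq3: 9
  Seq2 vs Seq4: 12
  Seq2 vs Seq5: 5
  Seq3 vs Seq4: 13
  Seq3 vs Seq5: 9
  Seq4 vs Seq5: 11
The largest is 13, between Seq3 and Seq4.

13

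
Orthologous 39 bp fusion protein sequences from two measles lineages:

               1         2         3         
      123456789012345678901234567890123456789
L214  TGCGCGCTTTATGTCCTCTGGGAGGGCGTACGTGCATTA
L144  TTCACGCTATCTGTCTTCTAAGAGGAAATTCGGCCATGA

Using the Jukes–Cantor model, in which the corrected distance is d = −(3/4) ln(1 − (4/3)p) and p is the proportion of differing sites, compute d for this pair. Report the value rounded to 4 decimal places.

0.4885

The sequences differ at positions 2 (G/T), 4 (G/A), 9 (T/A), 11 (A/C), 16 (C/T), 20 (G/A), 21 (G/A), 26 (G/A), 27 (C/A), 28 (G/A), 30 (A/T), 33 (T/G), 34 (G/C), 38 (T/G).
p = 14/39 = 0.358974.
d = −0.75 · ln(1 − (4/3)·0.358974) = −0.75 · ln(0.521368) = −0.75 · (-0.651299) = 0.4885.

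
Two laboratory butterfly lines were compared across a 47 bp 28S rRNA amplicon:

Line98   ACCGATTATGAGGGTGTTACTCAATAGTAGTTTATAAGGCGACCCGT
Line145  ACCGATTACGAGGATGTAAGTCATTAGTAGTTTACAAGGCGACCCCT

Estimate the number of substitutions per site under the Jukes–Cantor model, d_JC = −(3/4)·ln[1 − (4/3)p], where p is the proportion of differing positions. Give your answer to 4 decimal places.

The sequences differ at positions 9 (T/C), 14 (G/A), 18 (T/A), 20 (C/G), 24 (A/T), 35 (T/C), 46 (G/C).
p = 7/47 = 0.148936.
d = −0.75 · ln(1 − (4/3)·0.148936) = −0.75 · ln(0.801419) = −0.75 · (-0.221371) = 0.1660.

0.1660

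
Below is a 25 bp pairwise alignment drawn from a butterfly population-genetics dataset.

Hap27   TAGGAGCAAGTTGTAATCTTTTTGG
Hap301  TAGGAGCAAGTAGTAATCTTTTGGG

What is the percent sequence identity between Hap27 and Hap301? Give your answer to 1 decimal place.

Mismatches occur at site 12 (T→A), site 23 (T→G).
23 of the 25 sites match, so the percent identity is 23/25 × 100 = 92.0%.

92.0%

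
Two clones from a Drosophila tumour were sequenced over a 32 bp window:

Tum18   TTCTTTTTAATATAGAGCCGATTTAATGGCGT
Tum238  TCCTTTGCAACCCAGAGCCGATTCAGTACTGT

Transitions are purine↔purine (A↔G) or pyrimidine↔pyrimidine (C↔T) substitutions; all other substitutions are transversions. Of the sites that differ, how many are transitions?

8

The sequences differ at positions 2 (T/C, transition), 7 (T/G, transversion), 8 (T/C, transition), 11 (T/C, transition), 12 (A/C, transversion), 13 (T/C, transition), 24 (T/C, transition), 26 (A/G, transition), 28 (G/A, transition), 29 (G/C, transversion), 30 (C/T, transition).
Of the 11 differences, 8 transitions and 3 transversions, so the answer is 8.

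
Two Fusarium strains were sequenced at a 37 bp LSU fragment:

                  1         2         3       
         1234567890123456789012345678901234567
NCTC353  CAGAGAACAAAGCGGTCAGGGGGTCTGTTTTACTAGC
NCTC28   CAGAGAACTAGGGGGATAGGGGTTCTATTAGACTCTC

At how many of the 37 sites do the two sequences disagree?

11

The sequences differ at positions 9 (A/T), 11 (A/G), 13 (C/G), 16 (T/A), 17 (C/T), 23 (G/T), 27 (G/A), 30 (T/A), 31 (T/G), 35 (A/C), 36 (G/T).
That gives 11 mismatches out of 37 aligned sites, so the Hamming distance is 11.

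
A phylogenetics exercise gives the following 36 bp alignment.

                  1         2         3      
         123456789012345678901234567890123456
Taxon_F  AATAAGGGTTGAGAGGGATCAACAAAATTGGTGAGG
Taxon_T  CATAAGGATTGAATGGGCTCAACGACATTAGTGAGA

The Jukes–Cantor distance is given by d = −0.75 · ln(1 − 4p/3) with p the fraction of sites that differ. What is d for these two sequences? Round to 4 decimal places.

Mismatches occur at site 1 (A→C), site 8 (G→A), site 13 (G→A), site 14 (A→T), site 18 (A→C), site 24 (A→G), site 26 (A→C), site 30 (G→A), site 36 (G→A).
p = 9/36 = 0.250000.
d = −0.75 · ln(1 − (4/3)·0.250000) = −0.75 · ln(0.666667) = −0.75 · (-0.405465) = 0.3041.

0.3041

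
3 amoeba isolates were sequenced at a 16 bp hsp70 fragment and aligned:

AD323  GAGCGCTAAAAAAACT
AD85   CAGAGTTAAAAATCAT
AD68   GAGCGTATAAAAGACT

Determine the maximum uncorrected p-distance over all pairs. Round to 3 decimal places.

0.438

Pairwise Hamming distances:
  AD323 vs AD85: 6
  AD323 vs AD68: 4
  AD85 vs AD68: 7
The largest is 7 mismatches, between AD85 and AD68; p = 7/16 = 0.438.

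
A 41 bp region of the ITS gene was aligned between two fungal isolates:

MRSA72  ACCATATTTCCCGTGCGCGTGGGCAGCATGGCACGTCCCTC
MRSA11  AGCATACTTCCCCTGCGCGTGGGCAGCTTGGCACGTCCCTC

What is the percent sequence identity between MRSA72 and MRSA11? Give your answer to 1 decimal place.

Mismatches occur at site 2 (C/G), site 7 (T/C), site 13 (G/C), site 28 (A/T).
37 of the 41 sites match, so the percent identity is 37/41 × 100 = 90.2%.

90.2%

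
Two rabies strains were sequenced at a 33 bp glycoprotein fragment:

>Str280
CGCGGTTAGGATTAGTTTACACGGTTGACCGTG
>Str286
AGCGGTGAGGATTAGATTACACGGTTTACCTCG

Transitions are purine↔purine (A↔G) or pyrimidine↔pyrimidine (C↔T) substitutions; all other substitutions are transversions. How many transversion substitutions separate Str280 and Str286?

Differing sites — 1:C/A (Tv); 7:T/G (Tv); 16:T/A (Tv); 27:G/T (Tv); 31:G/T (Tv); 32:T/C (Ti).
Of the 6 differences, 1 transition and 5 transversions, so the answer is 5.

5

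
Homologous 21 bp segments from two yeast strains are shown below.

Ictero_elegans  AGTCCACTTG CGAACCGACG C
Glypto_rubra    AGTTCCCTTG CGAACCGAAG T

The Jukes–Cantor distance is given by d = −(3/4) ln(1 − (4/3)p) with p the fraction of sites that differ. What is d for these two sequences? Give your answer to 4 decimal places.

0.2197

Differing sites — 4:C/T; 6:A/C; 19:C/A; 21:C/T.
p = 4/21 = 0.190476.
d = −0.75 · ln(1 − (4/3)·0.190476) = −0.75 · ln(0.746032) = −0.75 · (-0.292987) = 0.2197.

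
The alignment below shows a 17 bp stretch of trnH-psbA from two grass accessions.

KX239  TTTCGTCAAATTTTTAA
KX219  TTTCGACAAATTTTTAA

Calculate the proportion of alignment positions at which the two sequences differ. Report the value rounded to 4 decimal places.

A single mismatch occurs at site 6 (T/A).
There are 1 differences over 17 sites, so p = 1/17 = 0.0588.

0.0588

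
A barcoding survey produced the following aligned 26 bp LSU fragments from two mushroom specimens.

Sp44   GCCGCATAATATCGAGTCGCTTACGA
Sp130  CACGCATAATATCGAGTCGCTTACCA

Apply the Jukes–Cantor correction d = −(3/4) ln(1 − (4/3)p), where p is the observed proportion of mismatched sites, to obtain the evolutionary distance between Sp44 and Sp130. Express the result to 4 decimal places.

The sequences differ at positions 1 (G/C), 2 (C/A), 25 (G/C).
p = 3/26 = 0.115385.
d = −0.75 · ln(1 − (4/3)·0.115385) = −0.75 · ln(0.846153) = −0.75 · (-0.167055) = 0.1253.

0.1253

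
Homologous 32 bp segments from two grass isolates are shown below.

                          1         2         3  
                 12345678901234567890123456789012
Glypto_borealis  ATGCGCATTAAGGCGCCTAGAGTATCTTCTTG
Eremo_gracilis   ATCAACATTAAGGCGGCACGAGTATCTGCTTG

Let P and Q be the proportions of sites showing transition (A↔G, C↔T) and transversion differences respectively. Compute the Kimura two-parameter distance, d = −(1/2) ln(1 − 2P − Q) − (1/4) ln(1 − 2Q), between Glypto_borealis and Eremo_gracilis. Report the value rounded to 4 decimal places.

Mismatches occur at site 3 (G↔C, transversion), site 4 (C↔A, transversion), site 5 (G↔A, transition), site 16 (C↔G, transversion), site 18 (T↔A, transversion), site 19 (A↔C, transversion), site 28 (T↔G, transversion).
Of the 7 differences, 1 transition and 6 transversions over 32 sites: P = 1/32 = 0.031250, Q = 6/32 = 0.187500.
d = −0.5·ln(0.750000) − 0.25·ln(0.625000) = −0.5·(-0.287682) − 0.25·(-0.470004) = 0.2613.

0.2613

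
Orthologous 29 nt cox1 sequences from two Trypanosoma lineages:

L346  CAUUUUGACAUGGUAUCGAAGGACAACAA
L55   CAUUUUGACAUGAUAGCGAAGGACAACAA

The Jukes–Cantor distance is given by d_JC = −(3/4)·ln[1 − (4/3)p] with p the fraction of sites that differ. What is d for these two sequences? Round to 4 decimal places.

Mismatches occur at site 13 (G↔A), site 16 (U↔G).
p = 2/29 = 0.068966.
d = −0.75 · ln(1 − (4/3)·0.068966) = −0.75 · ln(0.908045) = −0.75 · (-0.096461) = 0.0723.

0.0723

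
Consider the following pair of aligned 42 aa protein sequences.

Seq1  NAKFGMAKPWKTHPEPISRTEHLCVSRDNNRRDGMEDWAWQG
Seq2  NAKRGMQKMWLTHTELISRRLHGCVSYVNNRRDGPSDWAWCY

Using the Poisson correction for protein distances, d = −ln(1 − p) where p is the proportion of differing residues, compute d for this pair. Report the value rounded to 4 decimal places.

0.4418

Mismatches occur at site 4 (F→R), site 7 (A→Q), site 9 (P→M), site 11 (K→L), site 14 (P→T), site 16 (P→L), site 20 (T→R), site 21 (E→L), site 23 (L→G), site 27 (R→Y), site 28 (D→V), site 35 (M→P), site 36 (E→S), site 41 (Q→C), site 42 (G→Y).
p = 15/42 = 0.357143.
d = −ln(1 − 0.357143) = −ln(0.642857) = 0.4418.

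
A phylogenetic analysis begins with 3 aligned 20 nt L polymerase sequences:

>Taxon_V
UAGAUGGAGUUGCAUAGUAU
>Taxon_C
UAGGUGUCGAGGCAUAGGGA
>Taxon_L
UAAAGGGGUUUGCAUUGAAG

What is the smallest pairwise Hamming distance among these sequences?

7

Pairwise Hamming distances:
  Taxon_V vs Taxon_C: 8
  Taxon_V vs Taxon_L: 7
  Taxon_C vs Taxon_L: 12
The smallest is 7, between Taxon_V and Taxon_L.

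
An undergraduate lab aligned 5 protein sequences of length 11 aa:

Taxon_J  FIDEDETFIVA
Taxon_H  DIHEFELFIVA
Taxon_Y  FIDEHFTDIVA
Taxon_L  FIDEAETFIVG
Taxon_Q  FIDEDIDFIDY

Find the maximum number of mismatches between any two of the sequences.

7

Pairwise Hamming distances:
  Taxon_J vs Taxon_H: 4
  Taxon_J vs Taxon_Y: 3
  Taxon_J vs Taxon_L: 2
  Taxon_J vs Taxon_Q: 4
  Taxon_H vs Taxon_Y: 6
  Taxon_H vs Taxon_L: 5
  Taxon_H vs Taxon_Q: 7
  Taxon_Y vs Taxon_L: 4
  Taxon_Y vs Taxon_Q: 6
  Taxon_L vs Taxon_Q: 5
The largest is 7, between Taxon_H and Taxon_Q.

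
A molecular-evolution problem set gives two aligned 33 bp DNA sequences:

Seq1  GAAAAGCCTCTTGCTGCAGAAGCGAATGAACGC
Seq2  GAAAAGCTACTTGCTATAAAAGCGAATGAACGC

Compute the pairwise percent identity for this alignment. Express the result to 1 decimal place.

84.8%

Mismatches occur at site 8 (C→T), site 9 (T→A), site 16 (G→A), site 17 (C→T), site 19 (G→A).
28 of the 33 sites match, so the percent identity is 28/33 × 100 = 84.8%.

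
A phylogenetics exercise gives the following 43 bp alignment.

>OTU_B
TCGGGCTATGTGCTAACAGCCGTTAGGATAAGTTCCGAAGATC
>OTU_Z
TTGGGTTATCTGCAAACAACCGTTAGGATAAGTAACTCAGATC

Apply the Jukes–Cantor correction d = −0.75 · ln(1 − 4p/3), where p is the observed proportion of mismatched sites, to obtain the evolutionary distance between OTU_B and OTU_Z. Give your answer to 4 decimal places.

0.2454

Differing sites — 2:C/T; 6:C/T; 10:G/C; 14:T/A; 19:G/A; 34:T/A; 35:C/A; 37:G/T; 38:A/C.
p = 9/43 = 0.209302.
d = −0.75 · ln(1 − (4/3)·0.209302) = −0.75 · ln(0.720931) = −0.75 · (-0.327212) = 0.2454.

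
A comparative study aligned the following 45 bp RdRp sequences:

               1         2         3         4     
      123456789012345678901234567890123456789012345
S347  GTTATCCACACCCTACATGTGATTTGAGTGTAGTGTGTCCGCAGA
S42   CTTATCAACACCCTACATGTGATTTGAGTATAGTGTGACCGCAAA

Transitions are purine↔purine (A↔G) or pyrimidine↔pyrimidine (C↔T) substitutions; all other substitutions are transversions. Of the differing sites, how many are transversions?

3

Mismatches occur at site 1 (G↔C, transversion), site 7 (C↔A, transversion), site 30 (G↔A, transition), site 38 (T↔A, transversion), site 44 (G↔A, transition).
Of the 5 differences, 2 transitions and 3 transversions, so the answer is 3.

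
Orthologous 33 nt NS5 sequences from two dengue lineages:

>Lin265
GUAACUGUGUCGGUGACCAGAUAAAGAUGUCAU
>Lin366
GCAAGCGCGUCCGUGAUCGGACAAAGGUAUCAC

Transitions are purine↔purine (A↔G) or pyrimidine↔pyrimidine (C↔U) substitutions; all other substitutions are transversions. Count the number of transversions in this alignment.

Differing sites — 2:U/C (Ti); 5:C/G (Tv); 6:U/C (Ti); 8:U/C (Ti); 12:G/C (Tv); 17:C/U (Ti); 19:A/G (Ti); 22:U/C (Ti); 27:A/G (Ti); 29:G/A (Ti); 33:U/C (Ti).
Of the 11 differences, 9 transitions and 2 transversions, so the answer is 2.

2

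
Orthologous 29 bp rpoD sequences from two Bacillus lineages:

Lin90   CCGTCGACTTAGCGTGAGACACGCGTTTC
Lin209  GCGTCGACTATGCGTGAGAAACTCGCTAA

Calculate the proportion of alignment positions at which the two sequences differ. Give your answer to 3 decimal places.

Differing sites — 1:C/G; 10:T/A; 11:A/T; 20:C/A; 23:G/T; 26:T/C; 28:T/A; 29:C/A.
There are 8 differences over 29 sites, so p = 8/29 = 0.276.

0.276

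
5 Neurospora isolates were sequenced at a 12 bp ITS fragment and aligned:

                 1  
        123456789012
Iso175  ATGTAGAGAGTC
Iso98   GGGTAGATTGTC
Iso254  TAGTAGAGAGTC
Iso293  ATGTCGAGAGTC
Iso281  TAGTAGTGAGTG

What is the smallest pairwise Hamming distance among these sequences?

1

Pairwise Hamming distances:
  Iso175 vs Iso98: 4
  Iso175 vs Iso254: 2
  Iso175 vs Iso293: 1
  Iso175 vs Iso281: 4
  Iso98 vs Iso254: 4
  Iso98 vs Iso293: 5
  Iso98 vs Iso281: 6
  Iso254 vs Iso293: 3
  Iso254 vs Iso281: 2
  Iso293 vs Iso281: 5
The smallest is 1, between Iso175 and Iso293.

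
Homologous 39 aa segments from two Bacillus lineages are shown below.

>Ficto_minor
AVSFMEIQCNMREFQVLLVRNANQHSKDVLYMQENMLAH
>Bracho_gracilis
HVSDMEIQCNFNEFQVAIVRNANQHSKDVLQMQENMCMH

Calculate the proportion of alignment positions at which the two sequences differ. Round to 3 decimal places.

0.231

Differing sites — 1:A/H; 4:F/D; 11:M/F; 12:R/N; 17:L/A; 18:L/I; 31:Y/Q; 37:L/C; 38:A/M.
There are 9 differences over 39 sites, so p = 9/39 = 0.231.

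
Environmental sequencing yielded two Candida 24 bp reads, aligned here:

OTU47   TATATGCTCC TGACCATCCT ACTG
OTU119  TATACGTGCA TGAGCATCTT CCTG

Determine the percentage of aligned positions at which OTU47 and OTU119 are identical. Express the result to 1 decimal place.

70.8%

Mismatches occur at site 5 (T↔C), site 7 (C↔T), site 8 (T↔G), site 10 (C↔A), site 14 (C↔G), site 19 (C↔T), site 21 (A↔C).
17 of the 24 sites match, so the percent identity is 17/24 × 100 = 70.8%.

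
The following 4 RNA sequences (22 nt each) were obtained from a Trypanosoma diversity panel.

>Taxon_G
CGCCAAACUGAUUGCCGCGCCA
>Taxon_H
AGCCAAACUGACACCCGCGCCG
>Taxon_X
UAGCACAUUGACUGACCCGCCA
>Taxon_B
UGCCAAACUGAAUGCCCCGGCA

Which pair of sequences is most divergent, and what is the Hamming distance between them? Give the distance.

10

Pairwise Hamming distances:
  Taxon_G vs Taxon_H: 5
  Taxon_G vs Taxon_X: 8
  Taxon_G vs Taxon_B: 4
  Taxon_H vs Taxon_X: 10
  Taxon_H vs Taxon_B: 7
  Taxon_X vs Taxon_B: 7
The largest is 10, between Taxon_H and Taxon_X.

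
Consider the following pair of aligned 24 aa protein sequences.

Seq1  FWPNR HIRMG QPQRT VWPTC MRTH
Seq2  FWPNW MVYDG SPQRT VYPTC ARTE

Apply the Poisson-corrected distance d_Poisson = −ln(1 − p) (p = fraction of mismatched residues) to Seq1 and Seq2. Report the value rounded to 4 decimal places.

0.4700

Mismatches occur at site 5 (R/W), site 6 (H/M), site 7 (I/V), site 8 (R/Y), site 9 (M/D), site 11 (Q/S), site 17 (W/Y), site 21 (M/A), site 24 (H/E).
p = 9/24 = 0.375000.
d = −ln(1 − 0.375000) = −ln(0.625000) = 0.4700.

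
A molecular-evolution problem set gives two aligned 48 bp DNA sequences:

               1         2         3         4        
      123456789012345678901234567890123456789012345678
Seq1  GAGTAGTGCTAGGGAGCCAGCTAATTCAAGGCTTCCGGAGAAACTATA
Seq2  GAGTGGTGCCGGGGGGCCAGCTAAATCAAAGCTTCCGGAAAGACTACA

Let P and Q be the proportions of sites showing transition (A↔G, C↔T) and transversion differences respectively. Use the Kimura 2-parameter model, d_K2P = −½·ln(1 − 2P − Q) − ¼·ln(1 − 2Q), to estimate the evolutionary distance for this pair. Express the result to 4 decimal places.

0.2292

Mismatches occur at site 5 (A↔G, transition), site 10 (T↔C, transition), site 11 (A↔G, transition), site 15 (A↔G, transition), site 25 (T↔A, transversion), site 30 (G↔A, transition), site 40 (G↔A, transition), site 42 (A↔G, transition), site 47 (T↔C, transition).
Of the 9 differences, 8 transitions and 1 transversion over 48 sites: P = 8/48 = 0.166667, Q = 1/48 = 0.020833.
d = −0.5·ln(0.645833) − 0.25·ln(0.958334) = −0.5·(-0.437214) − 0.25·(-0.042559) = 0.2292.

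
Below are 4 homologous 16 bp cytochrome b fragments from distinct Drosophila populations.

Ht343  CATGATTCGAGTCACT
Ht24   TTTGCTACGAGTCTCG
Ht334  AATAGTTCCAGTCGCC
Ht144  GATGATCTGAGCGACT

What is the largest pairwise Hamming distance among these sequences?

10

Pairwise Hamming distances:
  Ht343 vs Ht24: 6
  Ht343 vs Ht334: 6
  Ht343 vs Ht144: 5
  Ht24 vs Ht334: 8
  Ht24 vs Ht144: 9
  Ht334 vs Ht144: 10
The largest is 10, between Ht334 and Ht144.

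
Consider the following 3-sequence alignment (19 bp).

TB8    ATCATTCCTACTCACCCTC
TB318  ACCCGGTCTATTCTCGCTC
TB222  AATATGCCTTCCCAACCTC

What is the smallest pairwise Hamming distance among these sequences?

6

Pairwise Hamming distances:
  TB8 vs TB318: 8
  TB8 vs TB222: 6
  TB318 vs TB222: 11
The smallest is 6, between TB8 and TB222.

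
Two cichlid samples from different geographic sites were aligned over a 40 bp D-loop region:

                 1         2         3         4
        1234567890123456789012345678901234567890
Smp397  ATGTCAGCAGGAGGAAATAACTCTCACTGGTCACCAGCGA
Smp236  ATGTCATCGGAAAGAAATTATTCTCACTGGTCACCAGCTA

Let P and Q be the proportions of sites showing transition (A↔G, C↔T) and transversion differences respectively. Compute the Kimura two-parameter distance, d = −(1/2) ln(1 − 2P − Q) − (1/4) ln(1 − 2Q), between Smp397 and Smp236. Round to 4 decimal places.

0.2014

The sequences differ at positions 7 (G/T, transversion), 9 (A/G, transition), 11 (G/A, transition), 13 (G/A, transition), 19 (A/T, transversion), 21 (C/T, transition), 39 (G/T, transversion).
Of the 7 differences, 4 transitions and 3 transversions over 40 sites: P = 4/40 = 0.100000, Q = 3/40 = 0.075000.
d = −0.5·ln(0.725000) − 0.25·ln(0.850000) = −0.5·(-0.321584) − 0.25·(-0.162519) = 0.2014.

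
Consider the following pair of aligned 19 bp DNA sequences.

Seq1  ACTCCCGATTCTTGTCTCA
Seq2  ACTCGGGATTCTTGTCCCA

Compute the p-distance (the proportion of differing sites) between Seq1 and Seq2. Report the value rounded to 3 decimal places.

0.158

Mismatches occur at site 5 (C/G), site 6 (C/G), site 17 (T/C).
There are 3 differences over 19 sites, so p = 3/19 = 0.158.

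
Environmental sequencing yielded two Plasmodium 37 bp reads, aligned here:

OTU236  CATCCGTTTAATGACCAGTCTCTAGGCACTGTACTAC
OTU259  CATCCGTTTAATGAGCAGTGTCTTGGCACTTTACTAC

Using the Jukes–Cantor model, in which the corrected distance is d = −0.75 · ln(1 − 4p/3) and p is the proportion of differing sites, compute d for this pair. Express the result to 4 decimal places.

0.1167

Differing sites — 15:C/G; 20:C/G; 24:A/T; 31:G/T.
p = 4/37 = 0.108108.
d = −0.75 · ln(1 − (4/3)·0.108108) = −0.75 · ln(0.855856) = −0.75 · (-0.155653) = 0.1167.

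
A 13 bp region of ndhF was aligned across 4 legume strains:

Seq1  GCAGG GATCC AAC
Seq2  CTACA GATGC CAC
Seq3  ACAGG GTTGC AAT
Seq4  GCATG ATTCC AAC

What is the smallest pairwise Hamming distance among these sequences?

3

Pairwise Hamming distances:
  Seq1 vs Seq2: 6
  Seq1 vs Seq3: 4
  Seq1 vs Seq4: 3
  Seq2 vs Seq3: 7
  Seq2 vs Seq4: 8
  Seq3 vs Seq4: 5
The smallest is 3, between Seq1 and Seq4.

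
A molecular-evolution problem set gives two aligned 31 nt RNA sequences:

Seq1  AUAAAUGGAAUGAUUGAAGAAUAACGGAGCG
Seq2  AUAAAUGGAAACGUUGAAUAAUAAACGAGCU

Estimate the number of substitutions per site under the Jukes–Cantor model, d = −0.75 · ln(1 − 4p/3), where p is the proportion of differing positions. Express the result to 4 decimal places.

The sequences differ at positions 11 (U/A), 12 (G/C), 13 (A/G), 19 (G/U), 25 (C/A), 26 (G/C), 31 (G/U).
p = 7/31 = 0.225806.
d = −0.75 · ln(1 − (4/3)·0.225806) = −0.75 · ln(0.698925) = −0.75 · (-0.358212) = 0.2687.

0.2687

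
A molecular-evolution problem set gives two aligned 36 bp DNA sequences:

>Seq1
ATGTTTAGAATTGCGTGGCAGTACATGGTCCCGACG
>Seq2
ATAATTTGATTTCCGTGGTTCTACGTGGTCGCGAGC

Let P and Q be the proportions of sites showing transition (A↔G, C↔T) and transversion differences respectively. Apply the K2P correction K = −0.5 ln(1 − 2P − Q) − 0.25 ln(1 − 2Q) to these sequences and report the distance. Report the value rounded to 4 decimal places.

Mismatches occur at site 3 (G→A, transition), site 4 (T→A, transversion), site 7 (A→T, transversion), site 10 (A→T, transversion), site 13 (G→C, transversion), site 19 (C→T, transition), site 20 (A→T, transversion), site 21 (G→C, transversion), site 25 (A→G, transition), site 31 (C→G, transversion), site 35 (C→G, transversion), site 36 (G→C, transversion).
Of the 12 differences, 3 transitions and 9 transversions over 36 sites: P = 3/36 = 0.083333, Q = 9/36 = 0.250000.
d = −0.5·ln(0.583334) − 0.25·ln(0.500000) = −0.5·(-0.538995) − 0.25·(-0.693147) = 0.4428.

0.4428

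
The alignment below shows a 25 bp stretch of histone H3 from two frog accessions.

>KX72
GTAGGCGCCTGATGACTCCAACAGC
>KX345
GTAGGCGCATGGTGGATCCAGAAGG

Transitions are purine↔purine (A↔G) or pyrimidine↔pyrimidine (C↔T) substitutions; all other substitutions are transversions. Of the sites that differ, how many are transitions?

3

Differing sites — 9:C/A (Tv); 12:A/G (Ti); 15:A/G (Ti); 16:C/A (Tv); 21:A/G (Ti); 22:C/A (Tv); 25:C/G (Tv).
Of the 7 differences, 3 transitions and 4 transversions, so the answer is 3.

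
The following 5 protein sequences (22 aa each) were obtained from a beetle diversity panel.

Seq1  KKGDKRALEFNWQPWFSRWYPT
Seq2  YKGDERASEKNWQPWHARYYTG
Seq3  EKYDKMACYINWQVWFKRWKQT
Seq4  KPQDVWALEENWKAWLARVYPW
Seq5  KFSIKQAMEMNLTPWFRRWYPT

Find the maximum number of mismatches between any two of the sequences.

Pairwise Hamming distances:
  Seq1 vs Seq2: 9
  Seq1 vs Seq3: 10
  Seq1 vs Seq4: 11
  Seq1 vs Seq5: 9
  Seq2 vs Seq3: 14
  Seq2 vs Seq4: 13
  Seq2 vs Seq5: 15
  Seq3 vs Seq4: 16
  Seq3 vs Seq5: 14
  Seq4 vs Seq5: 14
The largest is 16, between Seq3 and Seq4.

16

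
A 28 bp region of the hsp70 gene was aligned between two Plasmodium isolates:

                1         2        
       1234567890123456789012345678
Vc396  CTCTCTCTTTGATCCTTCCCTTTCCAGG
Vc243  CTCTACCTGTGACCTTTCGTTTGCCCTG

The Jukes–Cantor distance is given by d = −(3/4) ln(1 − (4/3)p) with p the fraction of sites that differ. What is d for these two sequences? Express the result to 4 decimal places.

Differing sites — 5:C/A; 6:T/C; 9:T/G; 13:T/C; 15:C/T; 19:C/G; 20:C/T; 23:T/G; 26:A/C; 27:G/T.
p = 10/28 = 0.357143.
d = −0.75 · ln(1 − (4/3)·0.357143) = −0.75 · ln(0.523809) = −0.75 · (-0.646628) = 0.4850.

0.4850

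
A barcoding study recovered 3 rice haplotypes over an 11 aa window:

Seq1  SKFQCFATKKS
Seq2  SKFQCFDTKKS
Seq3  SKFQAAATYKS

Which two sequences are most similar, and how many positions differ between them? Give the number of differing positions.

1

Pairwise Hamming distances:
  Seq1 vs Seq2: 1
  Seq1 vs Seq3: 3
  Seq2 vs Seq3: 4
The smallest is 1, between Seq1 and Seq2.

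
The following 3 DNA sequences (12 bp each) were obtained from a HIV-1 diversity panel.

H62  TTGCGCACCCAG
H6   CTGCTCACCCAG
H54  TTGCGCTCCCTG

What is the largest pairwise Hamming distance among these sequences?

4

Pairwise Hamming distances:
  H62 vs H6: 2
  H62 vs H54: 2
  H6 vs H54: 4
The largest is 4, between H6 and H54.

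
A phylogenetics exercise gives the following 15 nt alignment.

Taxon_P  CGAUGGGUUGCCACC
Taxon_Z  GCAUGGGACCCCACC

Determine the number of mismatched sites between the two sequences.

5

The sequences differ at positions 1 (C/G), 2 (G/C), 8 (U/A), 9 (U/C), 10 (G/C).
That gives 5 mismatches out of 15 aligned sites, so the Hamming distance is 5.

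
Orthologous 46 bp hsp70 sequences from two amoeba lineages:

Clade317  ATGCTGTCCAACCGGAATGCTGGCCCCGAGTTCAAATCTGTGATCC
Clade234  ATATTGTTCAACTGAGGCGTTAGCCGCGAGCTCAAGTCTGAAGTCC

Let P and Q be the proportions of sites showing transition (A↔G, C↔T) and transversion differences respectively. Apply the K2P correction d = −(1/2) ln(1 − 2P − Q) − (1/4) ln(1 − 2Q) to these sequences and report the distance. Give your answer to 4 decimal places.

0.5508

Mismatches occur at site 3 (G→A, transition), site 4 (C→T, transition), site 8 (C→T, transition), site 13 (C→T, transition), site 15 (G→A, transition), site 16 (A→G, transition), site 17 (A→G, transition), site 18 (T→C, transition), site 20 (C→T, transition), site 22 (G→A, transition), site 26 (C→G, transversion), site 31 (T→C, transition), site 36 (A→G, transition), site 41 (T→A, transversion), site 42 (G→A, transition), site 43 (A→G, transition).
Of the 16 differences, 14 transitions and 2 transversions over 46 sites: P = 14/46 = 0.304348, Q = 2/46 = 0.043478.
d = −0.5·ln(0.347826) − 0.25·ln(0.913044) = −0.5·(-1.056053) − 0.25·(-0.090971) = 0.5508.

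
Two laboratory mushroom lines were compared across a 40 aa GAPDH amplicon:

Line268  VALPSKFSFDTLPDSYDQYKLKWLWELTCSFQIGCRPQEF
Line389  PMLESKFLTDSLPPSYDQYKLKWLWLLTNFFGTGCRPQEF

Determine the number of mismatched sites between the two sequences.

12

Differing sites — 1:V/P; 2:A/M; 4:P/E; 8:S/L; 9:F/T; 11:T/S; 14:D/P; 26:E/L; 29:C/N; 30:S/F; 32:Q/G; 33:I/T.
That gives 12 mismatches out of 40 aligned sites, so the Hamming distance is 12.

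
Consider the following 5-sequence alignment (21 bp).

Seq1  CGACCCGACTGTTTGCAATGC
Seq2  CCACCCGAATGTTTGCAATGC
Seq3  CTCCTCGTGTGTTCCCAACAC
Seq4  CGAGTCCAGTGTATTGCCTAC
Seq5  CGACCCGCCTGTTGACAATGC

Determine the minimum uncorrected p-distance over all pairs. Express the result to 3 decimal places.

0.095

Pairwise Hamming distances:
  Seq1 vs Seq2: 2
  Seq1 vs Seq3: 9
  Seq1 vs Seq4: 10
  Seq1 vs Seq5: 3
  Seq2 vs Seq3: 9
  Seq2 vs Seq4: 11
  Seq2 vs Seq5: 5
  Seq3 vs Seq4: 12
  Seq3 vs Seq5: 9
  Seq4 vs Seq5: 12
The smallest is 2 mismatches, between Seq1 and Seq2; p = 2/21 = 0.095.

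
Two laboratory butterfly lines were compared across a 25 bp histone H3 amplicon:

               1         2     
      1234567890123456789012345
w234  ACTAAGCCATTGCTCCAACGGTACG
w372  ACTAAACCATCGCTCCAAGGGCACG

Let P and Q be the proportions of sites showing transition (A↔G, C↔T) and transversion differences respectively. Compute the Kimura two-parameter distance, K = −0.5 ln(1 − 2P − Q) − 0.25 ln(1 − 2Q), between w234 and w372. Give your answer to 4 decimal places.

The sequences differ at positions 6 (G/A, transition), 11 (T/C, transition), 19 (C/G, transversion), 22 (T/C, transition).
Of the 4 differences, 3 transitions and 1 transversion over 25 sites: P = 3/25 = 0.120000, Q = 1/25 = 0.040000.
d = −0.5·ln(0.720000) − 0.25·ln(0.920000) = −0.5·(-0.328504) − 0.25·(-0.083382) = 0.1851.

0.1851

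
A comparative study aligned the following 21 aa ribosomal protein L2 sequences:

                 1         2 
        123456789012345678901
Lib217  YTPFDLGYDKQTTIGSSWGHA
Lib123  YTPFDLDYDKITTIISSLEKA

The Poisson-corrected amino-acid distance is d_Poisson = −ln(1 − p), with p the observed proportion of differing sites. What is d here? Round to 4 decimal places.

The sequences differ at positions 7 (G/D), 11 (Q/I), 15 (G/I), 18 (W/L), 19 (G/E), 20 (H/K).
p = 6/21 = 0.285714.
d = −ln(1 − 0.285714) = −ln(0.714286) = 0.3365.

0.3365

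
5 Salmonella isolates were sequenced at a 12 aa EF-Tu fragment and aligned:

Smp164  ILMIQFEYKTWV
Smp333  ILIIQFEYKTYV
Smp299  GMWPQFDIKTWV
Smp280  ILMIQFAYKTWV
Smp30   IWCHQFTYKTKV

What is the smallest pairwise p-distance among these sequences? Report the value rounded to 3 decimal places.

Pairwise Hamming distances:
  Smp164 vs Smp333: 2
  Smp164 vs Smp299: 6
  Smp164 vs Smp280: 1
  Smp164 vs Smp30: 5
  Smp333 vs Smp299: 7
  Smp333 vs Smp280: 3
  Smp333 vs Smp30: 5
  Smp299 vs Smp280: 6
  Smp299 vs Smp30: 7
  Smp280 vs Smp30: 5
The smallest is 1 mismatch, between Smp164 and Smp280; p = 1/12 = 0.083.

0.083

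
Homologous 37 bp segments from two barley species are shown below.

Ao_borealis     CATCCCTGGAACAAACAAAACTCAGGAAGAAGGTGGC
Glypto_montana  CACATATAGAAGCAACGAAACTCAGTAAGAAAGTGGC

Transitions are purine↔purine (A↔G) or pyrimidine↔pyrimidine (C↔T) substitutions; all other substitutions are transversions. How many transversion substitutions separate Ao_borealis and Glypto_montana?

Differing sites — 3:T/C (Ti); 4:C/A (Tv); 5:C/T (Ti); 6:C/A (Tv); 8:G/A (Ti); 12:C/G (Tv); 13:A/C (Tv); 17:A/G (Ti); 26:G/T (Tv); 32:G/A (Ti).
Of the 10 differences, 5 transitions and 5 transversions, so the answer is 5.

5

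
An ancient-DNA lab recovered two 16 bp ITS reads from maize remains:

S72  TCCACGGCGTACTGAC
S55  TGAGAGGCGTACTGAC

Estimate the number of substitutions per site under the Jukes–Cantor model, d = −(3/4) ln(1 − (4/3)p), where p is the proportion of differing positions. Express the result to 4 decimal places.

0.3041

The sequences differ at positions 2 (C/G), 3 (C/A), 4 (A/G), 5 (C/A).
p = 4/16 = 0.250000.
d = −0.75 · ln(1 − (4/3)·0.250000) = −0.75 · ln(0.666667) = −0.75 · (-0.405465) = 0.3041.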